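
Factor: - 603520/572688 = -920/873 = -2^3*3^( - 2 )*5^1*23^1*97^( - 1) 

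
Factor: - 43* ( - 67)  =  43^1 * 67^1= 2881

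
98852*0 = 0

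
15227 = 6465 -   -  8762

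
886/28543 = 886/28543 = 0.03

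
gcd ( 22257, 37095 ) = 7419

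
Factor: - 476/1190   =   - 2/5=- 2^1 *5^( - 1) 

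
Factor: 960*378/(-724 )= - 2^5*3^4*5^1 * 7^1*181^ ( -1)  =  -  90720/181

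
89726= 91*986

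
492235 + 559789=1052024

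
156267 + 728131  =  884398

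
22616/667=33 + 605/667 = 33.91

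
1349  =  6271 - 4922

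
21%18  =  3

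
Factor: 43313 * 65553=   3^1*21851^1*43313^1 = 2839297089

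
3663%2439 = 1224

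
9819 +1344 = 11163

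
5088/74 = 2544/37 =68.76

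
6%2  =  0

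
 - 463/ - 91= 5 + 8/91 = 5.09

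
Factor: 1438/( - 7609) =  - 2^1*7^ (-1) * 719^1* 1087^( - 1)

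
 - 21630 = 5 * (  -  4326) 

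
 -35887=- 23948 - 11939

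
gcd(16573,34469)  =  1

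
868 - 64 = 804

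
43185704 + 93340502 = 136526206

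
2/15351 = 2/15351 = 0.00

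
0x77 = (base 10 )119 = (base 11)A9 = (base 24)4N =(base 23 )54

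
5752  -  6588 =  - 836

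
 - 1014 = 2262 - 3276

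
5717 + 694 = 6411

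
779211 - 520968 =258243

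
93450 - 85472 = 7978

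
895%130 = 115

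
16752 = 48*349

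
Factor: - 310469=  - 73^1*4253^1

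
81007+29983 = 110990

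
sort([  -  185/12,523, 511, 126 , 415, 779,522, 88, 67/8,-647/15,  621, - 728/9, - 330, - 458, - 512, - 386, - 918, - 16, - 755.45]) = [ - 918, - 755.45,-512 , - 458, - 386,-330, - 728/9 , - 647/15, - 16,- 185/12,67/8, 88, 126, 415,  511,522, 523, 621, 779 ] 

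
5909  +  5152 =11061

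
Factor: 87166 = 2^1 * 41^1*1063^1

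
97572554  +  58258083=155830637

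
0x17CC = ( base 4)1133030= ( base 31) 6AG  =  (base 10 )6092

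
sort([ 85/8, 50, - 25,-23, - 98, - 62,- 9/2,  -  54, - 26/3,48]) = [-98,- 62, -54, - 25, - 23, - 26/3, - 9/2,85/8,48,50 ] 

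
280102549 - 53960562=226141987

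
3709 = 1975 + 1734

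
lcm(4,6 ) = 12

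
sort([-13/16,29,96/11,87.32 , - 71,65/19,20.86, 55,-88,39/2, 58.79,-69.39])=[ -88, - 71,- 69.39,  -  13/16,65/19, 96/11 , 39/2,20.86,29, 55, 58.79,87.32]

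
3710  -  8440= -4730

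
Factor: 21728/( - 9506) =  - 2^4*7^(-1)= - 16/7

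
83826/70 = 41913/35=1197.51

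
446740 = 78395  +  368345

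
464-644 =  - 180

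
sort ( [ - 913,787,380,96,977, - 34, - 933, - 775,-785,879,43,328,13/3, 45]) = [ - 933, - 913, - 785, - 775,-34,13/3,  43,45,96,328,380, 787,879, 977]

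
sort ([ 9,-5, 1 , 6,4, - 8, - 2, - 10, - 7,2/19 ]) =[ - 10, - 8, - 7, - 5, - 2,2/19,1,4, 6,9]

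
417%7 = 4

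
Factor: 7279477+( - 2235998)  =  7^1 * 720497^1 = 5043479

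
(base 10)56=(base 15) 3B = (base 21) 2e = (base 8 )70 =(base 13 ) 44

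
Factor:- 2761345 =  - 5^1* 167^1 * 3307^1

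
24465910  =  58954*415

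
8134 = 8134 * 1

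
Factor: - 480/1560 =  - 4/13 =- 2^2*13^(- 1)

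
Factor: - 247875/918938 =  - 2^(-1)*3^1*5^3*661^1*459469^(  -  1) 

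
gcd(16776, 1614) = 6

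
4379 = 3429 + 950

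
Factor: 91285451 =53^1*641^1 * 2687^1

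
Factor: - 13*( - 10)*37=4810 = 2^1*5^1 * 13^1*37^1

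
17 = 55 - 38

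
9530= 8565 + 965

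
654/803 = 654/803 = 0.81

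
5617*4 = 22468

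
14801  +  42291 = 57092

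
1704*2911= 4960344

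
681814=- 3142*(-217) 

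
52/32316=13/8079 = 0.00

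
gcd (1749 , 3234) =33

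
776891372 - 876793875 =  - 99902503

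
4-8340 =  - 8336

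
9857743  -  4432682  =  5425061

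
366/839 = 366/839 = 0.44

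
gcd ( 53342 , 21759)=1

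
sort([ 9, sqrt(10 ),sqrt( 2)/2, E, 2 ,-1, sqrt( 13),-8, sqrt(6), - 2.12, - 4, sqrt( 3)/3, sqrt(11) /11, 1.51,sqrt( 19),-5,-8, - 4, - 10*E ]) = [  -  10*E, - 8,  -  8, - 5 , -4,  -  4, - 2.12,-1,sqrt( 11)/11, sqrt( 3)/3,sqrt(2)/2,1.51, 2, sqrt( 6), E,sqrt (10), sqrt(13), sqrt(19 ),9] 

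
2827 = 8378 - 5551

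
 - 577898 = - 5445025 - - 4867127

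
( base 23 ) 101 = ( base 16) 212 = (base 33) g2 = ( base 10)530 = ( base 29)I8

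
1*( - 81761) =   -  81761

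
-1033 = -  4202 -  - 3169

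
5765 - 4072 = 1693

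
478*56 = 26768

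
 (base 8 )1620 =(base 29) 12d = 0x390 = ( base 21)219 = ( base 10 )912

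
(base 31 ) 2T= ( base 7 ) 160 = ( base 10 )91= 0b1011011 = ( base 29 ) 34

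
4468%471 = 229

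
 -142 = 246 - 388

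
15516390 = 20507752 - 4991362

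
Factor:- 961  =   -31^2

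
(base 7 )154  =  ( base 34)2K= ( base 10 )88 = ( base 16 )58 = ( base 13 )6a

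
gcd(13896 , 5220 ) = 36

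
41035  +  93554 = 134589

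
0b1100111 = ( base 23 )4b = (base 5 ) 403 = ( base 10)103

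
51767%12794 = 591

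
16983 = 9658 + 7325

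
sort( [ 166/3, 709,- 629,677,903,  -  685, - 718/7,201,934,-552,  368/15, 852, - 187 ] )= [  -  685, - 629, - 552, - 187,  -  718/7,368/15, 166/3,201,677, 709 , 852,903,934 ]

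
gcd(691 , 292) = 1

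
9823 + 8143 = 17966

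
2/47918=1/23959 = 0.00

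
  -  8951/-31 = 288 + 23/31 = 288.74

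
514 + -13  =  501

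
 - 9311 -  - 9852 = 541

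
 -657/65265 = -1+21536/21755 = -0.01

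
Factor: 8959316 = 2^2*233^1*9613^1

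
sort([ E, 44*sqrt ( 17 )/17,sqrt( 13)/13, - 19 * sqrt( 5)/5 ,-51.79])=[ -51.79 ,-19*sqrt(5)/5,sqrt(13)/13,  E, 44*sqrt(17)/17 ]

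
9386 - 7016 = 2370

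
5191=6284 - 1093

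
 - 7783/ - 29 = 7783/29 = 268.38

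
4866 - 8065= - 3199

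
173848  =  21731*8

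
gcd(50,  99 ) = 1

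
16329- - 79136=95465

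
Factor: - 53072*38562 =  - 2046562464 = - 2^5*3^1*31^1*107^1*6427^1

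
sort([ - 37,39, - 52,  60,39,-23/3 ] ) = [ - 52,-37, - 23/3, 39, 39 , 60 ]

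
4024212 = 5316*757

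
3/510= 1/170 = 0.01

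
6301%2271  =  1759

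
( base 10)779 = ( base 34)MV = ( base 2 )1100001011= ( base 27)11n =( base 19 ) 230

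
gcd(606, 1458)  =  6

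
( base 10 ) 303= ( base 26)bh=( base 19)FI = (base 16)12F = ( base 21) E9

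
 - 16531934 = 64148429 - 80680363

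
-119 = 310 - 429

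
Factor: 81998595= 3^3 * 5^1 * 7^1 * 86771^1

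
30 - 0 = 30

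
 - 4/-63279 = 4/63279=   0.00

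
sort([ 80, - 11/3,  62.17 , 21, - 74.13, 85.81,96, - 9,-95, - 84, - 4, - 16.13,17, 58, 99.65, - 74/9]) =[ - 95, - 84,- 74.13, - 16.13,-9,-74/9, -4, -11/3,17,21, 58, 62.17 , 80,85.81, 96,99.65] 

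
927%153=9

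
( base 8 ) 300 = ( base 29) 6I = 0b11000000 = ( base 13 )11A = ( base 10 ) 192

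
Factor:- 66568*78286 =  - 5211342448 = - 2^4*13^1*53^1*157^1*3011^1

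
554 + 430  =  984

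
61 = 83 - 22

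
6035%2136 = 1763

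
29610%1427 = 1070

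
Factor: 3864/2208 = 7/4 =2^( - 2 )*7^1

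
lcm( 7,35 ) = 35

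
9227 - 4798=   4429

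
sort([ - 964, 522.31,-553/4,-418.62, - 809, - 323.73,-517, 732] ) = [ - 964, - 809, - 517,-418.62, - 323.73 , - 553/4, 522.31, 732] 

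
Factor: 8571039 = 3^1*2857013^1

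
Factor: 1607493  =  3^1*23^1*23297^1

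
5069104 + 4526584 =9595688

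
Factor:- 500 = - 2^2*5^3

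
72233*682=49262906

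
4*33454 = 133816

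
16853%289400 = 16853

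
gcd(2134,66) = 22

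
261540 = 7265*36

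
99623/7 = 14231 + 6/7= 14231.86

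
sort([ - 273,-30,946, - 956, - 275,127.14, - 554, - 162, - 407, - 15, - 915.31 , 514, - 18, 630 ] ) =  [ - 956, - 915.31,-554, - 407, - 275,  -  273, - 162, - 30, - 18, - 15,127.14,  514,630,946] 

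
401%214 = 187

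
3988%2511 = 1477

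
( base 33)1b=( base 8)54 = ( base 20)24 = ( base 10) 44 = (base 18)28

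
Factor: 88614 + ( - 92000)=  - 2^1*1693^1 = - 3386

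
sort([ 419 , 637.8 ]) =[ 419, 637.8]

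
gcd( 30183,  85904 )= 1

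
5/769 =5/769 = 0.01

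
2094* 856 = 1792464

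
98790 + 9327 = 108117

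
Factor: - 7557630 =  - 2^1*3^1*5^1 * 19^1*13259^1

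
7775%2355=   710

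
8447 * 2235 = 18879045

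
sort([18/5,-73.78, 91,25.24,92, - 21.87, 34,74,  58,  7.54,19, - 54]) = [ - 73.78, - 54, - 21.87,18/5,7.54,19,25.24,34,  58,74, 91, 92]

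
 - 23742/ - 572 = 41+145/286 = 41.51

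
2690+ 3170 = 5860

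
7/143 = 7/143 = 0.05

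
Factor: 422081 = 11^1*38371^1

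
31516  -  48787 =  - 17271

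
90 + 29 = 119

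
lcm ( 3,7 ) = 21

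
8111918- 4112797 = 3999121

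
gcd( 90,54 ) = 18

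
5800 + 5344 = 11144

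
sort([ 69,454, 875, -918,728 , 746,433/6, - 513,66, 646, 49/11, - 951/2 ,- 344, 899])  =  [ - 918, - 513,-951/2, - 344,49/11,66,69,433/6,454,646,728, 746,875,899]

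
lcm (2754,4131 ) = 8262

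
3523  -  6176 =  - 2653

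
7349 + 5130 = 12479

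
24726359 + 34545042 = 59271401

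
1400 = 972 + 428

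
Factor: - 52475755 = -5^1*811^1*12941^1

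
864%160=64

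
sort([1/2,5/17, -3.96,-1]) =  [-3.96 , - 1,5/17, 1/2 ] 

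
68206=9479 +58727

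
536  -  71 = 465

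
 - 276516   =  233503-510019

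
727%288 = 151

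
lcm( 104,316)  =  8216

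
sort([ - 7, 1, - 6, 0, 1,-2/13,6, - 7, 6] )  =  [ - 7, - 7, - 6, - 2/13,0, 1 , 1,6, 6 ]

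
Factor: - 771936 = -2^5*3^1 * 11^1*17^1*43^1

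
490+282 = 772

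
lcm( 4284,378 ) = 12852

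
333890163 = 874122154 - 540231991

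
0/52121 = 0 = 0.00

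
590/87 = 6+68/87= 6.78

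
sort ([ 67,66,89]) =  [ 66, 67, 89]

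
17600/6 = 2933 + 1/3 = 2933.33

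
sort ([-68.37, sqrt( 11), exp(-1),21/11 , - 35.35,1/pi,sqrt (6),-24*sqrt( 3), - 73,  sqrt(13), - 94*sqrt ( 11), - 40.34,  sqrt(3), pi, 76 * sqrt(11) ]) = [-94 * sqrt( 11),-73 , - 68.37, - 24*sqrt( 3),  -  40.34 ,-35.35,1/pi,exp( - 1), sqrt(3),  21/11, sqrt(6), pi , sqrt( 11 ), sqrt(13) , 76* sqrt( 11)] 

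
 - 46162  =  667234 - 713396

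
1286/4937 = 1286/4937 = 0.26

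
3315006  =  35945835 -32630829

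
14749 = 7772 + 6977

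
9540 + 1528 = 11068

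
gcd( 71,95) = 1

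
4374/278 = 15 + 102/139  =  15.73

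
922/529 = 1 + 393/529=1.74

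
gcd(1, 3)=1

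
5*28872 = 144360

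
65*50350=3272750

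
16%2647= 16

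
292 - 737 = -445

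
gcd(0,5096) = 5096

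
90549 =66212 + 24337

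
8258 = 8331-73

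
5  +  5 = 10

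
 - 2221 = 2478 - 4699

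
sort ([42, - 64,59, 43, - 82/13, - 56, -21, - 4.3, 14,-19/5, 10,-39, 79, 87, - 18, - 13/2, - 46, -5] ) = [ -64, - 56, - 46,  -  39 ,-21,-18, -13/2, - 82/13,  -  5, - 4.3, - 19/5,10,14, 42, 43, 59 , 79,87 ]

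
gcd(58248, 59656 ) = 8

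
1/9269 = 1/9269 = 0.00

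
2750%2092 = 658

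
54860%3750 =2360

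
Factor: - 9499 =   -  7^1*23^1*59^1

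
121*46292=5601332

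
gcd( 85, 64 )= 1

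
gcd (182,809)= 1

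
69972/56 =1249 + 1/2  =  1249.50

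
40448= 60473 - 20025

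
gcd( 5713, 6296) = 1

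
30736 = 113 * 272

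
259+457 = 716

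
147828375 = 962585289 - 814756914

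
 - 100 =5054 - 5154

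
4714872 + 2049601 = 6764473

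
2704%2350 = 354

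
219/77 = 2 + 65/77 = 2.84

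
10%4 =2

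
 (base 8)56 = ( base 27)1J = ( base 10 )46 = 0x2e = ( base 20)26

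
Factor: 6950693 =6950693^1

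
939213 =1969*477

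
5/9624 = 5/9624 = 0.00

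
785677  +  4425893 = 5211570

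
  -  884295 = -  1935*457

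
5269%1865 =1539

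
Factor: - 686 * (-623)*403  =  2^1*7^4* 13^1*31^1*89^1 = 172233334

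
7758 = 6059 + 1699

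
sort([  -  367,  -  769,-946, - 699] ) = [-946,-769, - 699, - 367]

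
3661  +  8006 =11667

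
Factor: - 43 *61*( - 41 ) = 107543   =  41^1*43^1*61^1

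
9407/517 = 9407/517 = 18.20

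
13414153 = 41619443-28205290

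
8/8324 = 2/2081 = 0.00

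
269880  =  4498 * 60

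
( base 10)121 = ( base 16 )79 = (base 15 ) 81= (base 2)1111001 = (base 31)3S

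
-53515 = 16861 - 70376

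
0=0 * 94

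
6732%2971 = 790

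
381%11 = 7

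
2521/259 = 9+190/259 = 9.73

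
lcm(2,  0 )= 0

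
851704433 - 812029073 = 39675360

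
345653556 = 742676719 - 397023163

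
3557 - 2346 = 1211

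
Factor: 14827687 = 7^1*73^1*29017^1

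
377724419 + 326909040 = 704633459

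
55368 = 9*6152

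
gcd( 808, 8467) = 1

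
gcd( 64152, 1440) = 72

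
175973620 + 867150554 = 1043124174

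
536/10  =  268/5 = 53.60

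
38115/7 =5445  =  5445.00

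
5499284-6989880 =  - 1490596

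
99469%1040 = 669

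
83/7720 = 83/7720 = 0.01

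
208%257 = 208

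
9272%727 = 548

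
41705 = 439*95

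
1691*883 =1493153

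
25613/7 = 3659 = 3659.00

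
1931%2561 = 1931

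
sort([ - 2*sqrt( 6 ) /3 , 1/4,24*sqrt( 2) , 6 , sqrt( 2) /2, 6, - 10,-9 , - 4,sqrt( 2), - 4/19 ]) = [ - 10,-9, - 4,-2*sqrt( 6) /3,-4/19,1/4,sqrt(2 )/2,sqrt(2) , 6, 6, 24*sqrt ( 2) ]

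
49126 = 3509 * 14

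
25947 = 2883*9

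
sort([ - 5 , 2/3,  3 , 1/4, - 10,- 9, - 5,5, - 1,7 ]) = [-10, - 9, - 5 , - 5 , - 1,1/4,2/3,  3,5, 7]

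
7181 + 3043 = 10224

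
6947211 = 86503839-79556628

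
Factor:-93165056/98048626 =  - 2451712/2580227 = -  2^8*13^( - 1)*61^1*157^1*198479^(  -  1) 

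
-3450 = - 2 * 1725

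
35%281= 35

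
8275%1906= 651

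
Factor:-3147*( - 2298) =7231806 = 2^1*3^2 * 383^1 * 1049^1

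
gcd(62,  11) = 1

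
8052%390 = 252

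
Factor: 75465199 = 75465199^1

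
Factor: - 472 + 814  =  342 = 2^1 * 3^2*19^1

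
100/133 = 100/133 = 0.75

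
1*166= 166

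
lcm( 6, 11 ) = 66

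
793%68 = 45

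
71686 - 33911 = 37775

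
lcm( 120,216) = 1080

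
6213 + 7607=13820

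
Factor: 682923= 3^1 * 233^1*977^1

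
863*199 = 171737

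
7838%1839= 482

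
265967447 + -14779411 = 251188036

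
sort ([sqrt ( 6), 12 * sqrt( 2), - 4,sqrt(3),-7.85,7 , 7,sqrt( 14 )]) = [ - 7.85, - 4, sqrt(3),sqrt (6),  sqrt( 14 ),7 , 7, 12 * sqrt(2)] 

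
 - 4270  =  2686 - 6956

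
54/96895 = 54/96895 = 0.00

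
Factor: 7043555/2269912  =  2^ ( - 3)*5^1*47^( - 1 )*71^1*6037^ (-1)* 19841^1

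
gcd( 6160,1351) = 7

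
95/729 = 95/729= 0.13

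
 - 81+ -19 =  - 100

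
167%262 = 167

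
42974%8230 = 1824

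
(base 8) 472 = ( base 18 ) h8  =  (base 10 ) 314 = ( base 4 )10322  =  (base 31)a4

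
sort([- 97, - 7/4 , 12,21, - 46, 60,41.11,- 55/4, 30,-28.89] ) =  [-97, - 46, - 28.89,-55/4,-7/4, 12 , 21, 30,  41.11,60 ]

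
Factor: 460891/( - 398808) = -2^( - 3)*3^( - 2 ) * 29^( - 1)*191^( -1 )*460891^1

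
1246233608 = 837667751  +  408565857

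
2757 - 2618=139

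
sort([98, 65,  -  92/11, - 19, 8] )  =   [-19,-92/11,8,  65, 98]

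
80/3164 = 20/791 =0.03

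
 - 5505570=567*( - 9710) 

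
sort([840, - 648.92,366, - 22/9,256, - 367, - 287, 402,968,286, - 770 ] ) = [ - 770, - 648.92,  -  367, - 287, - 22/9, 256,  286, 366,402, 840, 968]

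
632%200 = 32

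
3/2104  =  3/2104 = 0.00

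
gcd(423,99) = 9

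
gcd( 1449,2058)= 21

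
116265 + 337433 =453698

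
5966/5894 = 1 + 36/2947 = 1.01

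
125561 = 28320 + 97241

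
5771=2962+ 2809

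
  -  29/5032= - 29/5032= - 0.01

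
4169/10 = 416+9/10 = 416.90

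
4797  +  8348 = 13145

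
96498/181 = 533 + 25/181 =533.14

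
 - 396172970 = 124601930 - 520774900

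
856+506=1362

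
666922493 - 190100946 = 476821547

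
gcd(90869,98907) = 1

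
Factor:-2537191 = -2537191^1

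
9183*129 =1184607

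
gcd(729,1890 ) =27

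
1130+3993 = 5123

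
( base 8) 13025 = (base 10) 5653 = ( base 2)1011000010101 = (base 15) 1a1d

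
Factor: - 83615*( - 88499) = 5^1*7^1*2389^1 * 88499^1= 7399843885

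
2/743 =2/743= 0.00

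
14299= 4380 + 9919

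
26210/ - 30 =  - 2621/3 = -873.67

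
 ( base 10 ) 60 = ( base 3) 2020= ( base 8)74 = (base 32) 1S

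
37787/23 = 1642+21/23=1642.91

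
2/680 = 1/340  =  0.00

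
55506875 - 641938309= - 586431434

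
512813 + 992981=1505794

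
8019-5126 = 2893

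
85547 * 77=6587119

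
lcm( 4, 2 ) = 4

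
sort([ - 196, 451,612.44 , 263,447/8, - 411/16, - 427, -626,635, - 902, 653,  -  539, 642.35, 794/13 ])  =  [ - 902,-626,- 539, - 427, - 196, - 411/16, 447/8, 794/13,  263, 451, 612.44,635, 642.35, 653]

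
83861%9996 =3893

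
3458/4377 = 3458/4377 = 0.79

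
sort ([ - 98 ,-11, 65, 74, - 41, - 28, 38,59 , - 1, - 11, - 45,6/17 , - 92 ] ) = [ - 98 , - 92, - 45, - 41, - 28, - 11,  -  11, - 1, 6/17,  38, 59, 65, 74]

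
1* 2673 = 2673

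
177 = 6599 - 6422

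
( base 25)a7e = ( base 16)1927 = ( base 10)6439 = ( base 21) ECD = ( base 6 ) 45451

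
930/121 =7 + 83/121 = 7.69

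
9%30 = 9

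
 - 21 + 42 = 21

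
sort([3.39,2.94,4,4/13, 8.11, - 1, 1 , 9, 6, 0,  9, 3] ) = [ - 1, 0, 4/13, 1, 2.94, 3 , 3.39 , 4, 6,8.11, 9,9 ] 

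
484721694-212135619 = 272586075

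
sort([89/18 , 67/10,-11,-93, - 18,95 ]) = [ -93, - 18, - 11, 89/18, 67/10, 95 ] 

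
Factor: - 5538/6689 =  - 2^1*3^1  *13^1*71^1*6689^( - 1)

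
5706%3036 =2670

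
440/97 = 440/97  =  4.54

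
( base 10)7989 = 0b1111100110101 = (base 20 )JJ9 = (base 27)APO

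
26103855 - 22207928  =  3895927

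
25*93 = 2325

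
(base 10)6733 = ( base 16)1A4D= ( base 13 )30ac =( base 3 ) 100020101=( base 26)9OP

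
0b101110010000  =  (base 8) 5620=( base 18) 928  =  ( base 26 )49m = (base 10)2960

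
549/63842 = 549/63842 = 0.01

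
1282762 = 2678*479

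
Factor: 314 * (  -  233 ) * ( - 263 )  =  2^1*157^1 * 233^1 *263^1 = 19241606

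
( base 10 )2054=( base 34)1QE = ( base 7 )5663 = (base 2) 100000000110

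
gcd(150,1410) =30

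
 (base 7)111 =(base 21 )2f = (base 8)71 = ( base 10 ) 57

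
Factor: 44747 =29^1* 1543^1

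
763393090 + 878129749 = 1641522839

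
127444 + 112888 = 240332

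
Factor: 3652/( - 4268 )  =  -83^1 * 97^( - 1) = - 83/97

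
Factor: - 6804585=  - 3^2*5^1*151213^1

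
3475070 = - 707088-  -  4182158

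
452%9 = 2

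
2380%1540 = 840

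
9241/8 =9241/8 = 1155.12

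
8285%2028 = 173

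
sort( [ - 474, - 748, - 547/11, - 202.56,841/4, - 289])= [ - 748,-474, - 289, - 202.56 , -547/11, 841/4]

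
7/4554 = 7/4554 =0.00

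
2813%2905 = 2813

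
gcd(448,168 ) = 56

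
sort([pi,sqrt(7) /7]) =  [ sqrt( 7 ) /7,pi]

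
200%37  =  15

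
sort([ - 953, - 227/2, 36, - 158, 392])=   [ - 953 , - 158, - 227/2 , 36,392]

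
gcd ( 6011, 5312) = 1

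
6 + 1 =7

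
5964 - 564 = 5400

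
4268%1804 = 660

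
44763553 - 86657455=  - 41893902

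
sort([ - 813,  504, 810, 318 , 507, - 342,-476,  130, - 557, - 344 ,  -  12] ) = [ - 813 , - 557, - 476, - 344, - 342, -12 , 130, 318,504, 507 , 810] 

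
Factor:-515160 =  - 2^3*3^5*5^1 * 53^1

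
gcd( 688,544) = 16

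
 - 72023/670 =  - 108+337/670 = - 107.50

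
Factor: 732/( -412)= - 3^1*61^1*103^(-1)= - 183/103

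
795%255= 30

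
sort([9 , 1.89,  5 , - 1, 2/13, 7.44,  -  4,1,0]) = [-4, -1,0, 2/13, 1 , 1.89,5,  7.44,9 ]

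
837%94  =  85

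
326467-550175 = -223708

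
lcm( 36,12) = 36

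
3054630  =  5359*570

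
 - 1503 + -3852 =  - 5355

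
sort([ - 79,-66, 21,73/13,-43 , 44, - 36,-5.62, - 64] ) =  [ - 79,  -  66, - 64, - 43, - 36,- 5.62,73/13, 21,44]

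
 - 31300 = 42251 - 73551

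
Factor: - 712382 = - 2^1*11^1*32381^1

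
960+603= 1563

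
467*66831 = 31210077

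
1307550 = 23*56850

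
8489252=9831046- 1341794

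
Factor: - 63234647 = -7^2*1290503^1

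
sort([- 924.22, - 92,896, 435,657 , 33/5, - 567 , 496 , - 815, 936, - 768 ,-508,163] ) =[-924.22, - 815, - 768, - 567, - 508,-92,33/5,  163, 435, 496,  657, 896  ,  936]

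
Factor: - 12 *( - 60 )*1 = 720=2^4*3^2* 5^1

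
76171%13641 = 7966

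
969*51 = 49419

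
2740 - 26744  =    -  24004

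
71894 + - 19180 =52714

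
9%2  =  1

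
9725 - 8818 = 907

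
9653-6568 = 3085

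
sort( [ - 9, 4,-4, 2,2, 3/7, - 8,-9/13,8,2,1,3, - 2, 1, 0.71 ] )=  [  -  9,-8, - 4, - 2, -9/13, 3/7,  0.71 , 1,  1,  2,2, 2,  3, 4, 8]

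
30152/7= 30152/7 = 4307.43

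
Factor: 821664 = 2^5*3^4 * 317^1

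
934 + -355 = 579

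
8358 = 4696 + 3662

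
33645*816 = 27454320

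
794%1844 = 794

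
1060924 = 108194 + 952730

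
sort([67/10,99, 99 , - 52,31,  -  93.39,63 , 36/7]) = [ - 93.39 , - 52,36/7,  67/10, 31,63,99, 99]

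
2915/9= 323 + 8/9 = 323.89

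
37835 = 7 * 5405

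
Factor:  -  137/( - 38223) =3^( - 2 ) * 31^( - 1) = 1/279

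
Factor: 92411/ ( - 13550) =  - 341/50 = -  2^(  -  1)*5^(-2) * 11^1*31^1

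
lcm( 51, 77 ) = 3927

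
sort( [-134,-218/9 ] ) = [-134,-218/9]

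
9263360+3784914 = 13048274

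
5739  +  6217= 11956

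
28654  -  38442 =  - 9788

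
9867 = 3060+6807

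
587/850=587/850 = 0.69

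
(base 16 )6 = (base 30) 6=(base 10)6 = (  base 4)12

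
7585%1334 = 915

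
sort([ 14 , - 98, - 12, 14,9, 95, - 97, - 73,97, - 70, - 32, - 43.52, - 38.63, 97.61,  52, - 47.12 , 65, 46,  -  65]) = [  -  98, - 97, - 73, - 70, - 65,-47.12, - 43.52, - 38.63, - 32, - 12,9,14,14 , 46,52, 65,95,97, 97.61 ]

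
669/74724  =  223/24908 = 0.01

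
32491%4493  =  1040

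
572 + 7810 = 8382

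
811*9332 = 7568252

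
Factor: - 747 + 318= - 429 = - 3^1*11^1*13^1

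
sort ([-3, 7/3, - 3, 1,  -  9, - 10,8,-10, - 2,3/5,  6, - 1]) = [-10,- 10,  -  9 ,-3, - 3, -2,-1,3/5, 1, 7/3,6,8 ]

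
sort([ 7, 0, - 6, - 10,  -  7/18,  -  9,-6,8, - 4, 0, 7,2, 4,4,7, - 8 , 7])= [ - 10, - 9, - 8, - 6,-6,  -  4, - 7/18,0 , 0,2 , 4, 4, 7,7, 7,7  ,  8]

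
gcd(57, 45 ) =3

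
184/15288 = 23/1911 = 0.01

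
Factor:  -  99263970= -2^1 * 3^2*5^1*13^1*37^1*2293^1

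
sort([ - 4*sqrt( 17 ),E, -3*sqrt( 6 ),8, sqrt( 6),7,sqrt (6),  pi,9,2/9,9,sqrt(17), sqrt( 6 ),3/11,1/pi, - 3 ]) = [ - 4*sqrt( 17), - 3*sqrt( 6 ), -3, 2/9, 3/11, 1/pi,sqrt(6),sqrt( 6 ),sqrt (6 ), E, pi, sqrt( 17),7,8,9,9] 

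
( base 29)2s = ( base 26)38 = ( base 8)126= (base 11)79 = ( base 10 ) 86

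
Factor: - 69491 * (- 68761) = 7^1*11^1*19^1 * 47^1*69491^1 = 4778270651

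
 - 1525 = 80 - 1605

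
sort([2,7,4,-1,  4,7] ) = [ - 1,2,4,4,7,7 ]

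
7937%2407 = 716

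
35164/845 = 35164/845 = 41.61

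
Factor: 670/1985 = 2^1*67^1*397^ ( - 1) = 134/397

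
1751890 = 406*4315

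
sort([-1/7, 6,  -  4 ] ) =[ - 4, - 1/7,6]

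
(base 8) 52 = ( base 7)60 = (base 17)28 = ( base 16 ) 2A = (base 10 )42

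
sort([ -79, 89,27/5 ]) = [ - 79,27/5, 89 ]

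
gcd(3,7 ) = 1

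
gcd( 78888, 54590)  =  2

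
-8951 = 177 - 9128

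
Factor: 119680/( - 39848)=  - 2^4*5^1*11^1*293^( - 1 ) = - 880/293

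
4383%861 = 78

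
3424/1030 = 3 + 167/515=3.32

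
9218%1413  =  740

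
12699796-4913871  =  7785925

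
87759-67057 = 20702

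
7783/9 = 7783/9 =864.78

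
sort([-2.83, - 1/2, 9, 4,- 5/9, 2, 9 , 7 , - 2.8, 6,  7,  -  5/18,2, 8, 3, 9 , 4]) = [ - 2.83, - 2.8, - 5/9,  -  1/2, - 5/18, 2, 2,3,4, 4,6, 7,  7, 8,9, 9, 9]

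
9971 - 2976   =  6995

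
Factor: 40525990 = 2^1 * 5^1 * 31^1 * 130729^1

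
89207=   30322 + 58885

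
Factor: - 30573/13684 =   -  2^ ( - 2)*3^2*11^( - 1)*43^1 * 79^1*311^( - 1)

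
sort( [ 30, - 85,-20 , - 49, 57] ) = [ - 85,-49, - 20,  30,57 ]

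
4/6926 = 2/3463 = 0.00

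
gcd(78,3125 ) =1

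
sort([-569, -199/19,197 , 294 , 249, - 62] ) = [ - 569,- 62, - 199/19, 197,  249,294 ]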